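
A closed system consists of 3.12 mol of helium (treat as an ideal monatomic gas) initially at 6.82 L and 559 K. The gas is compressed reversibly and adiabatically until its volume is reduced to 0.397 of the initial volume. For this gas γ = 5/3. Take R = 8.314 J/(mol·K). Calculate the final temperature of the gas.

1030 K

P₁ = nRT₁/V₁ = 3.12×8.314×559/6.82 = 2130 kPa.
Adiabatic: TV^(γ−1) = const ⇒ T₂ = 559×(2.52)^0.667 = 1030 K; PV^γ = const ⇒ P₂ = 9910 kPa.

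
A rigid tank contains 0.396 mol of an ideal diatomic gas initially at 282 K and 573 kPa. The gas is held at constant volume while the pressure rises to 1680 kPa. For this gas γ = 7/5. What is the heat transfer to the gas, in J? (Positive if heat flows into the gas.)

4480 J

V₁ = nRT₁/P₁ = 0.396×8.314×282/573 = 1.62 L.
Isochoric: V stays 1.62 L; P/T = const ⇒ T₂ = 827 K, P₂ = 1680 kPa.
W = 0 (no volume change).
ΔU = nCvΔT = 0.396×20.8×(827−282) = 4480 J.
Q = ΔU = 4480 J.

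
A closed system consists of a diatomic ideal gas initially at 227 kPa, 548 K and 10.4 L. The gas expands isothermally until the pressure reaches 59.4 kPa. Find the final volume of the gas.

Isothermal: T stays 548 K; PV = const ⇒ V₂ = 39.7 L, P₂ = 59.4 kPa.

39.7 L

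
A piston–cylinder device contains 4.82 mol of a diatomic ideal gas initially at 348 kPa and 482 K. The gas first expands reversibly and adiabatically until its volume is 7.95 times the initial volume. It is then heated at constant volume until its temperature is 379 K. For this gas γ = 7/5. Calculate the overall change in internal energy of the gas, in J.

-10300 J

V₁ = nRT₁/P₁ = 4.82×8.314×482/348 = 55.5 L.
Step 1 — Adiabatic: TV^(γ−1) = const ⇒ T₂ = 482×(0.126)^0.400 = 210 K; PV^γ = const ⇒ P₂ = 19.1 kPa.
ΔU = nCvΔT = 4.82×20.8×(210−482) = -27200 J.
Q = 0 for an adiabatic process, so W = −ΔU = 27200 J.
State after step 1: P = 19.1 kPa, V = 441 L, T = 210 K.
Step 2 — Isochoric: V stays 441 L; P/T = const ⇒ T₂ = 379 K, P₂ = 34.4 kPa.
W = 0 (no volume change).
ΔU = nCvΔT = 4.82×20.8×(379−210) = 16900 J.
Q = ΔU = 16900 J.
Net over both steps: W = 27200 J, Q = 16900 J, ΔU = -10300 J.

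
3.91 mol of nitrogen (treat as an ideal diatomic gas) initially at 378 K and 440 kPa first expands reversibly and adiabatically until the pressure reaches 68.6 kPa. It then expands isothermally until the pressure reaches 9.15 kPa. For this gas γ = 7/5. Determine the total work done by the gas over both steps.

27200 J

V₁ = nRT₁/P₁ = 3.91×8.314×378/440 = 27.9 L.
Step 1 — Adiabatic: T₂/T₁ = (P₂/P₁)^((γ−1)/γ) ⇒ T₂ = 378×(0.156)^0.286 = 222 K; V₂ = 105 L.
ΔU = nCvΔT = 3.91×20.8×(222−378) = -12700 J.
Q = 0 for an adiabatic process, so W = −ΔU = 12700 J.
State after step 1: P = 68.6 kPa, V = 105 L, T = 222 K.
Step 2 — Isothermal: T stays 222 K; PV = const ⇒ V₂ = 790 L, P₂ = 9.15 kPa.
ΔU = 0 (ideal gas, T constant).
W = nRT ln(V₂/V₁) = 3.91×8.314×222×ln(7.50) = 14600 J.
Q = ΔU + W = 14600 J.
Net over both steps: W = 27200 J, Q = 14600 J, ΔU = -12700 J.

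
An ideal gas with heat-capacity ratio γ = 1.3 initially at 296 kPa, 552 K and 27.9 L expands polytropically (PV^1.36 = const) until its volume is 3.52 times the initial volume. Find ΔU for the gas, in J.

-10000 J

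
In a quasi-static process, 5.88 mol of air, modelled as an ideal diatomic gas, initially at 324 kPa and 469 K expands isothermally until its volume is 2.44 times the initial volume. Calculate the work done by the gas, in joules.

V₁ = nRT₁/P₁ = 5.88×8.314×469/324 = 70.8 L.
Isothermal: T stays 469 K; PV = const ⇒ V₂ = 173 L, P₂ = 133 kPa.
W = nRT ln(V₂/V₁) = 5.88×8.314×469×ln(2.44) = 20500 J.

20500 J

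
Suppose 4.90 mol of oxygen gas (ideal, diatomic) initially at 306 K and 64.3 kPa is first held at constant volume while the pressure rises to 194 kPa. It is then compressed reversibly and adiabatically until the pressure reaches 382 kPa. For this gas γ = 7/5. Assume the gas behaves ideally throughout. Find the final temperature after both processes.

1120 K

V₁ = nRT₁/P₁ = 4.90×8.314×306/64.3 = 194 L.
Step 1 — Isochoric: V stays 194 L; P/T = const ⇒ T₂ = 923 K, P₂ = 194 kPa.
W = 0 (no volume change).
ΔU = nCvΔT = 4.90×20.8×(923−306) = 62900 J.
Q = ΔU = 62900 J.
State after step 1: P = 194 kPa, V = 194 L, T = 923 K.
Step 2 — Adiabatic: T₂/T₁ = (P₂/P₁)^((γ−1)/γ) ⇒ T₂ = 923×(1.97)^0.286 = 1120 K; V₂ = 119 L.
ΔU = nCvΔT = 4.90×20.8×(1120−923) = 20100 J.
Q = 0 for an adiabatic process, so W = −ΔU = -20100 J.
Net over both steps: W = -20100 J, Q = 62900 J, ΔU = 82900 J.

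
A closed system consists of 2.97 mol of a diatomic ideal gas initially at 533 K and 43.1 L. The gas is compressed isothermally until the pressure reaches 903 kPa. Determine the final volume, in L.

P₁ = nRT₁/V₁ = 2.97×8.314×533/43.1 = 305 kPa.
Isothermal: T stays 533 K; PV = const ⇒ V₂ = 14.6 L, P₂ = 903 kPa.

14.6 L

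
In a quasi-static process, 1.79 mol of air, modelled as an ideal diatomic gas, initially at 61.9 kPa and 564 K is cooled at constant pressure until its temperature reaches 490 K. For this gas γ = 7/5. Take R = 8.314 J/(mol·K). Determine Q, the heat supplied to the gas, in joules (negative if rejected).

V₁ = nRT₁/P₁ = 1.79×8.314×564/61.9 = 136 L.
Isobaric: P stays 61.9 kPa; V/T = const ⇒ T₂ = 490 K, V₂ = 118 L.
W = PΔV = 61.9×(118−136) kPa·L = -1100 J.
ΔU = nCvΔT = 1.79×20.8×(490−564) = -2750 J.
Q = ΔU + W = nCpΔT = -3850 J.

-3850 J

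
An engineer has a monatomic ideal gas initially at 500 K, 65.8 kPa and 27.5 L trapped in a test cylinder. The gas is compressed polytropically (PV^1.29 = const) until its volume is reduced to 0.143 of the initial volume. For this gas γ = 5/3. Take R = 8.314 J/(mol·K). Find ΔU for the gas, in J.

2060 J

n = P₁V₁/(RT₁) = 65.8×27.5/(8.314×500) = 0.435 mol.
Polytropic n=1.29: T₂ = T₁(V₁/V₂)^(n−1) = 500×(6.99)^0.29 = 879 K; P₂ = P₁(V₁/V₂)^n = 809 kPa.
For an ideal gas ΔU = nCvΔT with Cv = (3/2)R = 12.5 J/(mol·K).
ΔU = 0.435×12.5×(879−500) = 2060 J.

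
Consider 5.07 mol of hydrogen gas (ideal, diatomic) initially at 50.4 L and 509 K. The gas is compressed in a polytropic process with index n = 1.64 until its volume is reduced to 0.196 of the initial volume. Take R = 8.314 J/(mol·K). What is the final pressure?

P₁ = nRT₁/V₁ = 5.07×8.314×509/50.4 = 426 kPa.
Polytropic n=1.64: T₂ = T₁(V₁/V₂)^(n−1) = 509×(5.10)^0.64 = 1440 K; P₂ = P₁(V₁/V₂)^n = 6160 kPa.

6160 kPa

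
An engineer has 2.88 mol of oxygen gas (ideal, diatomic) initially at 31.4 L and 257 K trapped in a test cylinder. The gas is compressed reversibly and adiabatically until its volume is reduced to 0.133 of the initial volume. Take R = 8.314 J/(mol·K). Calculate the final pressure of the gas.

3300 kPa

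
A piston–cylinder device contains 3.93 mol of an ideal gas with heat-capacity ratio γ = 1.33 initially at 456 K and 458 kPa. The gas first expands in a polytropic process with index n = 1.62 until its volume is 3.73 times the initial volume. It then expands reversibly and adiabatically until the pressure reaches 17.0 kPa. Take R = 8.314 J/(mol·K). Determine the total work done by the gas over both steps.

18400 J

V₁ = nRT₁/P₁ = 3.93×8.314×456/458 = 32.5 L.
Step 1 — Polytropic n=1.62: T₂ = T₁(V₁/V₂)^(n−1) = 456×(0.268)^0.62 = 202 K; P₂ = P₁(V₁/V₂)^n = 54.3 kPa.
W = (P₁V₁−P₂V₂)/(n−1) = (458×32.5−54.3×121)/0.62 = 13400 J.
ΔU = nCvΔT = 3.93×25.2×(202−456) = -25200 J.
Q = ΔU + W = -11800 J.
State after step 1: P = 54.3 kPa, V = 121 L, T = 202 K.
Step 2 — Adiabatic: T₂/T₁ = (P₂/P₁)^((γ−1)/γ) ⇒ T₂ = 202×(0.313)^0.248 = 151 K; V₂ = 290 L.
ΔU = nCvΔT = 3.93×25.2×(151−202) = -5000 J.
Q = 0 for an adiabatic process, so W = −ΔU = 5000 J.
Net over both steps: W = 18400 J, Q = -11800 J, ΔU = -30200 J.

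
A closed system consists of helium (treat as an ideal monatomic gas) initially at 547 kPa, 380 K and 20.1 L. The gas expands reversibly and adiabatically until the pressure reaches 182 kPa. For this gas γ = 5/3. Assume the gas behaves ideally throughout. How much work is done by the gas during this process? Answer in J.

5870 J

n = P₁V₁/(RT₁) = 547×20.1/(8.314×380) = 3.48 mol.
Adiabatic: T₂/T₁ = (P₂/P₁)^((γ−1)/γ) ⇒ T₂ = 380×(0.333)^0.400 = 245 K; V₂ = 38.9 L.
ΔU = nCvΔT = 3.48×12.5×(245−380) = -5870 J.
Q = 0 for an adiabatic process, so W = −ΔU = 5870 J.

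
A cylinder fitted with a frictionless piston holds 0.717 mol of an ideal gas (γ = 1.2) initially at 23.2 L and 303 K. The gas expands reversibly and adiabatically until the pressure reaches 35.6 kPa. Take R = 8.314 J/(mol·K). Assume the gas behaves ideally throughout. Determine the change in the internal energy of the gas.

-1100 J

P₁ = nRT₁/V₁ = 0.717×8.314×303/23.2 = 77.9 kPa.
Adiabatic: T₂/T₁ = (P₂/P₁)^((γ−1)/γ) ⇒ T₂ = 303×(0.457)^0.167 = 266 K; V₂ = 44.5 L.
For an ideal gas ΔU = nCvΔT with Cv = R/(γ−1) = 41.6 J/(mol·K).
ΔU = 0.717×41.6×(266−303) = -1100 J.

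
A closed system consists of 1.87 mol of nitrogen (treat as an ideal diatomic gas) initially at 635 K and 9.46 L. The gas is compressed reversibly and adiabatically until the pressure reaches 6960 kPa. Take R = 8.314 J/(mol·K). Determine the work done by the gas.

-17800 J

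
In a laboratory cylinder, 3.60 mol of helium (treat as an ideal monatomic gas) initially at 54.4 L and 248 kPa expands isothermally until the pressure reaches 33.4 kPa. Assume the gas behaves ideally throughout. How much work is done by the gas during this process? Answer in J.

27000 J

T₁ = P₁V₁/(nR) = 248×54.4/(3.60×8.314) = 451 K.
Isothermal: T stays 451 K; PV = const ⇒ V₂ = 404 L, P₂ = 33.4 kPa.
W = nRT ln(V₂/V₁) = 3.60×8.314×451×ln(7.43) = 27000 J.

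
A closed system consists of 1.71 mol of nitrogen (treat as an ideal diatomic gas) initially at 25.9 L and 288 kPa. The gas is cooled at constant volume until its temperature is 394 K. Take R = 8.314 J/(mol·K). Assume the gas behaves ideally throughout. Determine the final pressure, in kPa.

216 kPa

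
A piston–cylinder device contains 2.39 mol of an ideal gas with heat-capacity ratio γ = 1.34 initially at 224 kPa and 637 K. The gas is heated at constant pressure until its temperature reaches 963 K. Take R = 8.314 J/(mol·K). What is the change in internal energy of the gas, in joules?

19100 J

V₁ = nRT₁/P₁ = 2.39×8.314×637/224 = 56.5 L.
Isobaric: P stays 224 kPa; V/T = const ⇒ T₂ = 963 K, V₂ = 85.4 L.
For an ideal gas ΔU = nCvΔT with Cv = R/(γ−1) = 24.5 J/(mol·K).
ΔU = 2.39×24.5×(963−637) = 19100 J.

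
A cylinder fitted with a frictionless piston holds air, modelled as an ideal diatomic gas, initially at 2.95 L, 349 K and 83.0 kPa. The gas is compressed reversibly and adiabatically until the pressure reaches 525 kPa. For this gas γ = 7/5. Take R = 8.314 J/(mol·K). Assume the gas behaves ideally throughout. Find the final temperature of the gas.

591 K

Adiabatic: T₂/T₁ = (P₂/P₁)^((γ−1)/γ) ⇒ T₂ = 349×(6.33)^0.286 = 591 K; V₂ = 0.790 L.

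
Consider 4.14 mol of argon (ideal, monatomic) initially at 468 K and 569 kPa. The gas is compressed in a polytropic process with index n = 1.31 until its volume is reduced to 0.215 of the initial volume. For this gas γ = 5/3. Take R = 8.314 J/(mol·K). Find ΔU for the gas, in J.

V₁ = nRT₁/P₁ = 4.14×8.314×468/569 = 28.3 L.
Polytropic n=1.31: T₂ = T₁(V₁/V₂)^(n−1) = 468×(4.65)^0.31 = 754 K; P₂ = P₁(V₁/V₂)^n = 4260 kPa.
For an ideal gas ΔU = nCvΔT with Cv = (3/2)R = 12.5 J/(mol·K).
ΔU = 4.14×12.5×(754−468) = 14700 J.

14700 J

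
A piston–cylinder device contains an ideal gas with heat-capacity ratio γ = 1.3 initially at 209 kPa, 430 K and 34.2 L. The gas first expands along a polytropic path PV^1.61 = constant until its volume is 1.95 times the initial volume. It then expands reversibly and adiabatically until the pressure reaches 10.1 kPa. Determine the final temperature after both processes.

n = P₁V₁/(RT₁) = 209×34.2/(8.314×430) = 2.00 mol.
Step 1 — Polytropic n=1.61: T₂ = T₁(V₁/V₂)^(n−1) = 430×(0.513)^0.61 = 286 K; P₂ = P₁(V₁/V₂)^n = 71.3 kPa.
W = (P₁V₁−P₂V₂)/(n−1) = (209×34.2−71.3×66.7)/0.61 = 3920 J.
ΔU = nCvΔT = 2.00×27.7×(286−430) = -7970 J.
Q = ΔU + W = -4050 J.
State after step 1: P = 71.3 kPa, V = 66.7 L, T = 286 K.
Step 2 — Adiabatic: T₂/T₁ = (P₂/P₁)^((γ−1)/γ) ⇒ T₂ = 286×(0.142)^0.231 = 182 K; V₂ = 300 L.
ΔU = nCvΔT = 2.00×27.7×(182−286) = -5760 J.
Q = 0 for an adiabatic process, so W = −ΔU = 5760 J.
Net over both steps: W = 9680 J, Q = -4050 J, ΔU = -13700 J.

182 K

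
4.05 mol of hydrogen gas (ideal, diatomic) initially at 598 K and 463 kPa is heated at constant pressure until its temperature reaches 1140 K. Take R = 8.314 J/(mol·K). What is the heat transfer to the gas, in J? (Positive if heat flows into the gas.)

V₁ = nRT₁/P₁ = 4.05×8.314×598/463 = 43.5 L.
Isobaric: P stays 463 kPa; V/T = const ⇒ T₂ = 1140 K, V₂ = 82.9 L.
W = PΔV = 463×(82.9−43.5) kPa·L = 18300 J.
ΔU = nCvΔT = 4.05×20.8×(1140−598) = 45600 J.
Q = ΔU + W = nCpΔT = 63900 J.

63900 J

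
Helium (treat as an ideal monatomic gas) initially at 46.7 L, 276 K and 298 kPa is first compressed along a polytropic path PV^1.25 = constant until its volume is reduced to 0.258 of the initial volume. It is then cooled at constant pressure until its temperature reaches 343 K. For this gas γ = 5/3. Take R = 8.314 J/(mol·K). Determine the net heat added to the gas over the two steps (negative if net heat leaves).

-19600 J

n = P₁V₁/(RT₁) = 298×46.7/(8.314×276) = 6.06 mol.
Step 1 — Polytropic n=1.25: T₂ = T₁(V₁/V₂)^(n−1) = 276×(3.88)^0.25 = 387 K; P₂ = P₁(V₁/V₂)^n = 1620 kPa.
W = (P₁V₁−P₂V₂)/(n−1) = (298×46.7−1620×12.0)/0.25 = -22400 J.
ΔU = nCvΔT = 6.06×12.5×(387−276) = 8420 J.
Q = ΔU + W = -14000 J.
State after step 1: P = 1620 kPa, V = 12.0 L, T = 387 K.
Step 2 — Isobaric: P stays 1620 kPa; V/T = const ⇒ T₂ = 343 K, V₂ = 10.7 L.
W = PΔV = 1620×(10.7−12.0) kPa·L = -2230 J.
ΔU = nCvΔT = 6.06×12.5×(343−387) = -3350 J.
Q = ΔU + W = nCpΔT = -5580 J.
Net over both steps: W = -24700 J, Q = -19600 J, ΔU = 5070 J.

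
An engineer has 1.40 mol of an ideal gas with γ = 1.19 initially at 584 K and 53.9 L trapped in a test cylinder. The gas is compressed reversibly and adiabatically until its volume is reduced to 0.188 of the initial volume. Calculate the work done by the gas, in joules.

-13400 J

P₁ = nRT₁/V₁ = 1.40×8.314×584/53.9 = 126 kPa.
Adiabatic: TV^(γ−1) = const ⇒ T₂ = 584×(5.32)^0.190 = 802 K; PV^γ = const ⇒ P₂ = 922 kPa.
ΔU = nCvΔT = 1.40×43.8×(802−584) = 13400 J.
Q = 0 for an adiabatic process, so W = −ΔU = -13400 J.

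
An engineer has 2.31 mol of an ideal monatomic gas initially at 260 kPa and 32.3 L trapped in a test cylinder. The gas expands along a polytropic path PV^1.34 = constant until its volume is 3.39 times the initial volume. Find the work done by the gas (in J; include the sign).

8390 J

T₁ = P₁V₁/(nR) = 260×32.3/(2.31×8.314) = 437 K.
Polytropic n=1.34: T₂ = T₁(V₁/V₂)^(n−1) = 437×(0.295)^0.34 = 289 K; P₂ = P₁(V₁/V₂)^n = 50.6 kPa.
W = (P₁V₁−P₂V₂)/(n−1) = (260×32.3−50.6×109)/0.34 = 8390 J.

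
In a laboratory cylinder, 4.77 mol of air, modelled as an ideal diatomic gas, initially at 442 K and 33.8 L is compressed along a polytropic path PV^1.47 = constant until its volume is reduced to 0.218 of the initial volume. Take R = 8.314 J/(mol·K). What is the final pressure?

P₁ = nRT₁/V₁ = 4.77×8.314×442/33.8 = 519 kPa.
Polytropic n=1.47: T₂ = T₁(V₁/V₂)^(n−1) = 442×(4.59)^0.47 = 904 K; P₂ = P₁(V₁/V₂)^n = 4870 kPa.

4870 kPa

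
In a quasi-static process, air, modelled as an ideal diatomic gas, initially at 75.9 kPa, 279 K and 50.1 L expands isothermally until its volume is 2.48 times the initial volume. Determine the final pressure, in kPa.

Isothermal: T stays 279 K; PV = const ⇒ V₂ = 124 L, P₂ = 30.6 kPa.

30.6 kPa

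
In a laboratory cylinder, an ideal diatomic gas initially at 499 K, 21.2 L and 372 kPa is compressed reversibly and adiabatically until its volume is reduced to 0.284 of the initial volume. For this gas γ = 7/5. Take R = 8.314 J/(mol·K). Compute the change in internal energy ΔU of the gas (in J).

12900 J

n = P₁V₁/(RT₁) = 372×21.2/(8.314×499) = 1.90 mol.
Adiabatic: TV^(γ−1) = const ⇒ T₂ = 499×(3.52)^0.400 = 826 K; PV^γ = const ⇒ P₂ = 2170 kPa.
For an ideal gas ΔU = nCvΔT with Cv = (5/2)R = 20.8 J/(mol·K).
ΔU = 1.90×20.8×(826−499) = 12900 J.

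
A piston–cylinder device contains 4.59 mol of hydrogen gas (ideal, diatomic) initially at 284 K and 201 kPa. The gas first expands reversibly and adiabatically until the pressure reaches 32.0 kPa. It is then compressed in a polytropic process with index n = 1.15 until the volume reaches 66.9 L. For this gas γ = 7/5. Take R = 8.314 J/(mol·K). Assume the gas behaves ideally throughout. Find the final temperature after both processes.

198 K

V₁ = nRT₁/P₁ = 4.59×8.314×284/201 = 53.9 L.
Step 1 — Adiabatic: T₂/T₁ = (P₂/P₁)^((γ−1)/γ) ⇒ T₂ = 284×(0.159)^0.286 = 168 K; V₂ = 200 L.
ΔU = nCvΔT = 4.59×20.8×(168−284) = -11100 J.
Q = 0 for an adiabatic process, so W = −ΔU = 11100 J.
State after step 1: P = 32.0 kPa, V = 200 L, T = 168 K.
Step 2 — Polytropic n=1.15: T₂ = T₁(V₁/V₂)^(n−1) = 168×(2.99)^0.15 = 198 K; P₂ = P₁(V₁/V₂)^n = 113 kPa.
W = (P₁V₁−P₂V₂)/(n−1) = (32.0×200−113×66.9)/0.15 = -7640 J.
ΔU = nCvΔT = 4.59×20.8×(198−168) = 2870 J.
Q = ΔU + W = -4780 J.
Net over both steps: W = 3420 J, Q = -4780 J, ΔU = -8200 J.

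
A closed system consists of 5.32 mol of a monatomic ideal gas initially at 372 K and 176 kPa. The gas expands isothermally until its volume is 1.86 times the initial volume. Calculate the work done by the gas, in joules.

10200 J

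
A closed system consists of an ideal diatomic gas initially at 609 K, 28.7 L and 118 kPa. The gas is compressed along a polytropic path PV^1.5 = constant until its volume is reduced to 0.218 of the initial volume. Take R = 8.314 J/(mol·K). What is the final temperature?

Polytropic n=1.5: T₂ = T₁(V₁/V₂)^(n−1) = 609×(4.59)^0.50 = 1300 K; P₂ = P₁(V₁/V₂)^n = 1160 kPa.

1300 K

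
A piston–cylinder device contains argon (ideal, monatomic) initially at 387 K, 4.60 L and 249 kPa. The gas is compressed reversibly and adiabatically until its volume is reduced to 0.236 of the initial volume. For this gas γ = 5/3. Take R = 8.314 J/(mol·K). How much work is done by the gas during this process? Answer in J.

-2780 J

n = P₁V₁/(RT₁) = 249×4.60/(8.314×387) = 0.356 mol.
Adiabatic: TV^(γ−1) = const ⇒ T₂ = 387×(4.24)^0.667 = 1010 K; PV^γ = const ⇒ P₂ = 2760 kPa.
ΔU = nCvΔT = 0.356×12.5×(1010−387) = 2780 J.
Q = 0 for an adiabatic process, so W = −ΔU = -2780 J.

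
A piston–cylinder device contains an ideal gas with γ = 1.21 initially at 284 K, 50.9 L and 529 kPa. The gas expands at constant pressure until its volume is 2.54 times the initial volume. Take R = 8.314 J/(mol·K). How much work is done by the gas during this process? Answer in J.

n = P₁V₁/(RT₁) = 529×50.9/(8.314×284) = 11.4 mol.
Isobaric: P stays 529 kPa; V/T = const ⇒ T₂ = 721 K, V₂ = 129 L.
W = PΔV = 529×(129−50.9) kPa·L = 41500 J.

41500 J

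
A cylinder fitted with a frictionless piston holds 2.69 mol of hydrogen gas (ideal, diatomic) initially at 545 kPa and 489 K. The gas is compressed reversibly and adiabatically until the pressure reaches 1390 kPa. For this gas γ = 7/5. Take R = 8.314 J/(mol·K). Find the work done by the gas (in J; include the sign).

V₁ = nRT₁/P₁ = 2.69×8.314×489/545 = 20.1 L.
Adiabatic: T₂/T₁ = (P₂/P₁)^((γ−1)/γ) ⇒ T₂ = 489×(2.55)^0.286 = 639 K; V₂ = 10.3 L.
ΔU = nCvΔT = 2.69×20.8×(639−489) = 8390 J.
Q = 0 for an adiabatic process, so W = −ΔU = -8390 J.

-8390 J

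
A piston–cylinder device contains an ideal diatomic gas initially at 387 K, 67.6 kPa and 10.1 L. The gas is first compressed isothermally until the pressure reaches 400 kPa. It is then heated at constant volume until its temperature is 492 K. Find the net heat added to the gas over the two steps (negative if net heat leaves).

n = P₁V₁/(RT₁) = 67.6×10.1/(8.314×387) = 0.212 mol.
Step 1 — Isothermal: T stays 387 K; PV = const ⇒ V₂ = 1.71 L, P₂ = 400 kPa.
ΔU = 0 (ideal gas, T constant).
W = nRT ln(V₂/V₁) = 0.212×8.314×387×ln(0.169) = -1210 J.
Q = ΔU + W = -1210 J.
State after step 1: P = 400 kPa, V = 1.71 L, T = 387 K.
Step 2 — Isochoric: V stays 1.71 L; P/T = const ⇒ T₂ = 492 K, P₂ = 509 kPa.
W = 0 (no volume change).
ΔU = nCvΔT = 0.212×20.8×(492−387) = 463 J.
Q = ΔU = 463 J.
Net over both steps: W = -1210 J, Q = -751 J, ΔU = 463 J.

-751 J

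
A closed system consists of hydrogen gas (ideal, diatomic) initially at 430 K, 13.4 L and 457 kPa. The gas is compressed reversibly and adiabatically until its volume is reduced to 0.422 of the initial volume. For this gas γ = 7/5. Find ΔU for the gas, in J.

6310 J

n = P₁V₁/(RT₁) = 457×13.4/(8.314×430) = 1.71 mol.
Adiabatic: TV^(γ−1) = const ⇒ T₂ = 430×(2.37)^0.400 = 607 K; PV^γ = const ⇒ P₂ = 1530 kPa.
For an ideal gas ΔU = nCvΔT with Cv = (5/2)R = 20.8 J/(mol·K).
ΔU = 1.71×20.8×(607−430) = 6310 J.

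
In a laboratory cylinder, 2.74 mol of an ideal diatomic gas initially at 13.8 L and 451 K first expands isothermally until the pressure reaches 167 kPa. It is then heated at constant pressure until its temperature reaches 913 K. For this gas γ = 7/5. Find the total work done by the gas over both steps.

P₁ = nRT₁/V₁ = 2.74×8.314×451/13.8 = 744 kPa.
Step 1 — Isothermal: T stays 451 K; PV = const ⇒ V₂ = 61.5 L, P₂ = 167 kPa.
ΔU = 0 (ideal gas, T constant).
W = nRT ln(V₂/V₁) = 2.74×8.314×451×ln(4.46) = 15400 J.
Q = ΔU + W = 15400 J.
State after step 1: P = 167 kPa, V = 61.5 L, T = 451 K.
Step 2 — Isobaric: P stays 167 kPa; V/T = const ⇒ T₂ = 913 K, V₂ = 125 L.
W = PΔV = 167×(125−61.5) kPa·L = 10500 J.
ΔU = nCvΔT = 2.74×20.8×(913−451) = 26300 J.
Q = ΔU + W = nCpΔT = 36800 J.
Net over both steps: W = 25900 J, Q = 52200 J, ΔU = 26300 J.

25900 J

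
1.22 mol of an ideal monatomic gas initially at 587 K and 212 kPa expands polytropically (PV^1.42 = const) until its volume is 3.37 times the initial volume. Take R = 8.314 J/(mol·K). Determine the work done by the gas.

5670 J

V₁ = nRT₁/P₁ = 1.22×8.314×587/212 = 28.1 L.
Polytropic n=1.42: T₂ = T₁(V₁/V₂)^(n−1) = 587×(0.297)^0.42 = 352 K; P₂ = P₁(V₁/V₂)^n = 37.8 kPa.
W = (P₁V₁−P₂V₂)/(n−1) = (212×28.1−37.8×94.6)/0.42 = 5670 J.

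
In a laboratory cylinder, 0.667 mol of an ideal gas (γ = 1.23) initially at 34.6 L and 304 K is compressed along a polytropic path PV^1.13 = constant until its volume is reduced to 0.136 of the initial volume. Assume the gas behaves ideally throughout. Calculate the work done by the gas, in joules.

P₁ = nRT₁/V₁ = 0.667×8.314×304/34.6 = 48.7 kPa.
Polytropic n=1.13: T₂ = T₁(V₁/V₂)^(n−1) = 304×(7.35)^0.13 = 394 K; P₂ = P₁(V₁/V₂)^n = 464 kPa.
W = (P₁V₁−P₂V₂)/(n−1) = (48.7×34.6−464×4.71)/0.13 = -3840 J.

-3840 J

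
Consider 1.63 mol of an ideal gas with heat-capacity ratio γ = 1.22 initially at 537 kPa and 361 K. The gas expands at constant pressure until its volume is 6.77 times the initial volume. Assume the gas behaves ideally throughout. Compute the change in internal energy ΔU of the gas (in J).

V₁ = nRT₁/P₁ = 1.63×8.314×361/537 = 9.11 L.
Isobaric: P stays 537 kPa; V/T = const ⇒ T₂ = 2440 K, V₂ = 61.7 L.
For an ideal gas ΔU = nCvΔT with Cv = R/(γ−1) = 37.8 J/(mol·K).
ΔU = 1.63×37.8×(2440−361) = 128000 J.

128000 J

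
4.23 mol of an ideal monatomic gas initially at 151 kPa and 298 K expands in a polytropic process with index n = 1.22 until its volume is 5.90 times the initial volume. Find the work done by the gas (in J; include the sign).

V₁ = nRT₁/P₁ = 4.23×8.314×298/151 = 69.4 L.
Polytropic n=1.22: T₂ = T₁(V₁/V₂)^(n−1) = 298×(0.169)^0.22 = 202 K; P₂ = P₁(V₁/V₂)^n = 17.3 kPa.
W = (P₁V₁−P₂V₂)/(n−1) = (151×69.4−17.3×409)/0.22 = 15400 J.

15400 J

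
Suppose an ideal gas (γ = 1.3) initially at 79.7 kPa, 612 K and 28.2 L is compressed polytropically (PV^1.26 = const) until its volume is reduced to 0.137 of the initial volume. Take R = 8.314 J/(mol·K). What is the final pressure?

975 kPa

Polytropic n=1.26: T₂ = T₁(V₁/V₂)^(n−1) = 612×(7.30)^0.26 = 1030 K; P₂ = P₁(V₁/V₂)^n = 975 kPa.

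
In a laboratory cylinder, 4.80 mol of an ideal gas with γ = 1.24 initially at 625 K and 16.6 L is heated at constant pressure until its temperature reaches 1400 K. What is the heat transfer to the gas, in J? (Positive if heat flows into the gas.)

P₁ = nRT₁/V₁ = 4.80×8.314×625/16.6 = 1500 kPa.
Isobaric: P stays 1500 kPa; V/T = const ⇒ T₂ = 1400 K, V₂ = 37.2 L.
W = PΔV = 1500×(37.2−16.6) kPa·L = 30900 J.
ΔU = nCvΔT = 4.80×34.6×(1400−625) = 129000 J.
Q = ΔU + W = nCpΔT = 160000 J.

160000 J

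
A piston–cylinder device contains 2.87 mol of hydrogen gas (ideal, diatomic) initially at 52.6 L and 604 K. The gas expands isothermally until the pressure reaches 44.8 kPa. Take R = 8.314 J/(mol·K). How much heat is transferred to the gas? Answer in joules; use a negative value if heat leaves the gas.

26100 J

P₁ = nRT₁/V₁ = 2.87×8.314×604/52.6 = 274 kPa.
Isothermal: T stays 604 K; PV = const ⇒ V₂ = 322 L, P₂ = 44.8 kPa.
ΔU = 0 (ideal gas, T constant).
W = nRT ln(V₂/V₁) = 2.87×8.314×604×ln(6.12) = 26100 J.
Q = ΔU + W = 26100 J.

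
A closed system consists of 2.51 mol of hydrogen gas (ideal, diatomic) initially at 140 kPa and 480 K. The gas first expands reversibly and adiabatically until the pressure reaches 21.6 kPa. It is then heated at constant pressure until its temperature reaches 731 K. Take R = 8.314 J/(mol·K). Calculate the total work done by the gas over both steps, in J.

V₁ = nRT₁/P₁ = 2.51×8.314×480/140 = 71.5 L.
Step 1 — Adiabatic: T₂/T₁ = (P₂/P₁)^((γ−1)/γ) ⇒ T₂ = 480×(0.154)^0.286 = 281 K; V₂ = 272 L.
ΔU = nCvΔT = 2.51×20.8×(281−480) = -10400 J.
Q = 0 for an adiabatic process, so W = −ΔU = 10400 J.
State after step 1: P = 21.6 kPa, V = 272 L, T = 281 K.
Step 2 — Isobaric: P stays 21.6 kPa; V/T = const ⇒ T₂ = 731 K, V₂ = 706 L.
W = PΔV = 21.6×(706−272) kPa·L = 9380 J.
ΔU = nCvΔT = 2.51×20.8×(731−281) = 23500 J.
Q = ΔU + W = nCpΔT = 32800 J.
Net over both steps: W = 19700 J, Q = 32800 J, ΔU = 13100 J.

19700 J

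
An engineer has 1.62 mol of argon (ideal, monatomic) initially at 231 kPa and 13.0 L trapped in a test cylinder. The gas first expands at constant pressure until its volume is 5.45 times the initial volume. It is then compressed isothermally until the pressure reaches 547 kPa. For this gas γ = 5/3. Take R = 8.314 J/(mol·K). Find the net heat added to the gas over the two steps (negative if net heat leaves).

T₁ = P₁V₁/(nR) = 231×13.0/(1.62×8.314) = 223 K.
Step 1 — Isobaric: P stays 231 kPa; V/T = const ⇒ T₂ = 1220 K, V₂ = 70.9 L.
W = PΔV = 231×(70.9−13.0) kPa·L = 13400 J.
ΔU = nCvΔT = 1.62×12.5×(1220−223) = 20000 J.
Q = ΔU + W = nCpΔT = 33400 J.
State after step 1: P = 231 kPa, V = 70.9 L, T = 1220 K.
Step 2 — Isothermal: T stays 1220 K; PV = const ⇒ V₂ = 29.9 L, P₂ = 547 kPa.
ΔU = 0 (ideal gas, T constant).
W = nRT ln(V₂/V₁) = 1.62×8.314×1220×ln(0.422) = -14100 J.
Q = ΔU + W = -14100 J.
Net over both steps: W = -745 J, Q = 19300 J, ΔU = 20000 J.

19300 J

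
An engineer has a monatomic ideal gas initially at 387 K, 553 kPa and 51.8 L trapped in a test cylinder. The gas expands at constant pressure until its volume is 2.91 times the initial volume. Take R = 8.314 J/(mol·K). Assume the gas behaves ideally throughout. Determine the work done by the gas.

54700 J

n = P₁V₁/(RT₁) = 553×51.8/(8.314×387) = 8.90 mol.
Isobaric: P stays 553 kPa; V/T = const ⇒ T₂ = 1130 K, V₂ = 151 L.
W = PΔV = 553×(151−51.8) kPa·L = 54700 J.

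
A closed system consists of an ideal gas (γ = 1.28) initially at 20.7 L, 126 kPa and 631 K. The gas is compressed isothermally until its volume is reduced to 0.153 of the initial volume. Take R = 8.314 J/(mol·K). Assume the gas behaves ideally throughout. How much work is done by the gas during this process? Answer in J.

n = P₁V₁/(RT₁) = 126×20.7/(8.314×631) = 0.497 mol.
Isothermal: T stays 631 K; PV = const ⇒ V₂ = 3.17 L, P₂ = 824 kPa.
W = nRT ln(V₂/V₁) = 0.497×8.314×631×ln(0.153) = -4900 J.

-4900 J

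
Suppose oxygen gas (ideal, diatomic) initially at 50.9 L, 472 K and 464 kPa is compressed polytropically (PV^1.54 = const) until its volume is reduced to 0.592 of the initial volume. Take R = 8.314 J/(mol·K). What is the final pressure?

Polytropic n=1.54: T₂ = T₁(V₁/V₂)^(n−1) = 472×(1.69)^0.54 = 626 K; P₂ = P₁(V₁/V₂)^n = 1040 kPa.

1040 kPa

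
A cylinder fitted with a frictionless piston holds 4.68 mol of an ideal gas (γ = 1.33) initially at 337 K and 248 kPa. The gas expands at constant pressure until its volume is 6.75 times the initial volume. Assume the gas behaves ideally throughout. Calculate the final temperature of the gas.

2270 K

V₁ = nRT₁/P₁ = 4.68×8.314×337/248 = 52.9 L.
Isobaric: P stays 248 kPa; V/T = const ⇒ T₂ = 2270 K, V₂ = 357 L.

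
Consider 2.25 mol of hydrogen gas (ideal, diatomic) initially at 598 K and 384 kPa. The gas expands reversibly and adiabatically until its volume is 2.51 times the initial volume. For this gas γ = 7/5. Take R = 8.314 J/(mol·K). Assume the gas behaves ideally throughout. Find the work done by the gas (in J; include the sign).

8610 J

V₁ = nRT₁/P₁ = 2.25×8.314×598/384 = 29.1 L.
Adiabatic: TV^(γ−1) = const ⇒ T₂ = 598×(0.398)^0.400 = 414 K; PV^γ = const ⇒ P₂ = 106 kPa.
ΔU = nCvΔT = 2.25×20.8×(414−598) = -8610 J.
Q = 0 for an adiabatic process, so W = −ΔU = 8610 J.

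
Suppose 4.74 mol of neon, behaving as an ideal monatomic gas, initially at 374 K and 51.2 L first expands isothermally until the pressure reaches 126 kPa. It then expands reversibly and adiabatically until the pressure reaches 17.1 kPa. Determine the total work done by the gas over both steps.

P₁ = nRT₁/V₁ = 4.74×8.314×374/51.2 = 288 kPa.
Step 1 — Isothermal: T stays 374 K; PV = const ⇒ V₂ = 117 L, P₂ = 126 kPa.
ΔU = 0 (ideal gas, T constant).
W = nRT ln(V₂/V₁) = 4.74×8.314×374×ln(2.28) = 12200 J.
Q = ΔU + W = 12200 J.
State after step 1: P = 126 kPa, V = 117 L, T = 374 K.
Step 2 — Adiabatic: T₂/T₁ = (P₂/P₁)^((γ−1)/γ) ⇒ T₂ = 374×(0.136)^0.400 = 168 K; V₂ = 388 L.
ΔU = nCvΔT = 4.74×12.5×(168−374) = -12200 J.
Q = 0 for an adiabatic process, so W = −ΔU = 12200 J.
Net over both steps: W = 24300 J, Q = 12200 J, ΔU = -12200 J.

24300 J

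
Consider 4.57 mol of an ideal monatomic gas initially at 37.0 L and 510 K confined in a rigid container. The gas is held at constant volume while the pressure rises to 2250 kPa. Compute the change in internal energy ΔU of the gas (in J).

95800 J

P₁ = nRT₁/V₁ = 4.57×8.314×510/37.0 = 524 kPa.
Isochoric: V stays 37.0 L; P/T = const ⇒ T₂ = 2190 K, P₂ = 2250 kPa.
For an ideal gas ΔU = nCvΔT with Cv = (3/2)R = 12.5 J/(mol·K).
ΔU = 4.57×12.5×(2190−510) = 95800 J.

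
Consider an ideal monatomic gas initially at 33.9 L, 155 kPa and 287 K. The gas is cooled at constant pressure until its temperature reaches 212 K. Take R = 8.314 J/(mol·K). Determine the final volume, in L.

Isobaric: P stays 155 kPa; V/T = const ⇒ T₂ = 212 K, V₂ = 25.0 L.

25.0 L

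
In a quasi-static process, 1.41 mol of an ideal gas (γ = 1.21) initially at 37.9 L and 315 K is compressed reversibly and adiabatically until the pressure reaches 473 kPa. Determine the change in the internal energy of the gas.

P₁ = nRT₁/V₁ = 1.41×8.314×315/37.9 = 97.4 kPa.
Adiabatic: T₂/T₁ = (P₂/P₁)^((γ−1)/γ) ⇒ T₂ = 315×(4.85)^0.174 = 414 K; V₂ = 10.3 L.
For an ideal gas ΔU = nCvΔT with Cv = R/(γ−1) = 39.6 J/(mol·K).
ΔU = 1.41×39.6×(414−315) = 5550 J.

5550 J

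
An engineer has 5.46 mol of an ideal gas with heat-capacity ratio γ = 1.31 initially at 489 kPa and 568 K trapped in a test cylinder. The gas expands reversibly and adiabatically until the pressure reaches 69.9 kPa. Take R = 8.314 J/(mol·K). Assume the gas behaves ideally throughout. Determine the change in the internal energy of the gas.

-30700 J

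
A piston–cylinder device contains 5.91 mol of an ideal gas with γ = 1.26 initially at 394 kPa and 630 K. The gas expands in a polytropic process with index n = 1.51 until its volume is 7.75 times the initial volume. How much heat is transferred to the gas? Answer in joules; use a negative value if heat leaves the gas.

-37800 J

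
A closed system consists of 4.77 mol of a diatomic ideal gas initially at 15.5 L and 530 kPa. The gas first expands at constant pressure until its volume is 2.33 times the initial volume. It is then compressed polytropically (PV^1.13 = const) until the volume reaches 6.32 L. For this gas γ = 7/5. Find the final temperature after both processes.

T₁ = P₁V₁/(nR) = 530×15.5/(4.77×8.314) = 207 K.
Step 1 — Isobaric: P stays 530 kPa; V/T = const ⇒ T₂ = 483 K, V₂ = 36.1 L.
W = PΔV = 530×(36.1−15.5) kPa·L = 10900 J.
ΔU = nCvΔT = 4.77×20.8×(483−207) = 27300 J.
Q = ΔU + W = nCpΔT = 38200 J.
State after step 1: P = 530 kPa, V = 36.1 L, T = 483 K.
Step 2 — Polytropic n=1.13: T₂ = T₁(V₁/V₂)^(n−1) = 483×(5.71)^0.13 = 605 K; P₂ = P₁(V₁/V₂)^n = 3800 kPa.
W = (P₁V₁−P₂V₂)/(n−1) = (530×36.1−3800×6.32)/0.13 = -37400 J.
ΔU = nCvΔT = 4.77×20.8×(605−483) = 12200 J.
Q = ΔU + W = -25300 J.
Net over both steps: W = -26500 J, Q = 13000 J, ΔU = 39500 J.

605 K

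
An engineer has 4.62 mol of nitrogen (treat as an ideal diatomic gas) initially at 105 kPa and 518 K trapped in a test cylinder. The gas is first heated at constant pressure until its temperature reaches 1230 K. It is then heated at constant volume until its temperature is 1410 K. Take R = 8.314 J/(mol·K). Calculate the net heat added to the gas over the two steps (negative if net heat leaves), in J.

V₁ = nRT₁/P₁ = 4.62×8.314×518/105 = 189 L.
Step 1 — Isobaric: P stays 105 kPa; V/T = const ⇒ T₂ = 1230 K, V₂ = 450 L.
W = PΔV = 105×(450−189) kPa·L = 27300 J.
ΔU = nCvΔT = 4.62×20.8×(1230−518) = 68400 J.
Q = ΔU + W = nCpΔT = 95700 J.
State after step 1: P = 105 kPa, V = 450 L, T = 1230 K.
Step 2 — Isochoric: V stays 450 L; P/T = const ⇒ T₂ = 1410 K, P₂ = 120 kPa.
W = 0 (no volume change).
ΔU = nCvΔT = 4.62×20.8×(1410−1230) = 17300 J.
Q = ΔU = 17300 J.
Net over both steps: W = 27300 J, Q = 113000 J, ΔU = 85700 J.

113000 J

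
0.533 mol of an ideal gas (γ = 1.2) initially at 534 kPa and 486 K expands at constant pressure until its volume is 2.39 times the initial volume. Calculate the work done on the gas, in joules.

V₁ = nRT₁/P₁ = 0.533×8.314×486/534 = 4.03 L.
Isobaric: P stays 534 kPa; V/T = const ⇒ T₂ = 1160 K, V₂ = 9.64 L.
W = PΔV = 534×(9.64−4.03) kPa·L = 2990 J.
Work done on the gas = −W_by = -2990 J.

-2990 J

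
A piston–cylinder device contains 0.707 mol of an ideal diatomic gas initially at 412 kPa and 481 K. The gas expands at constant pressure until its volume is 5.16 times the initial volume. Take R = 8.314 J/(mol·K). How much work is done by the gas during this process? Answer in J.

V₁ = nRT₁/P₁ = 0.707×8.314×481/412 = 6.86 L.
Isobaric: P stays 412 kPa; V/T = const ⇒ T₂ = 2480 K, V₂ = 35.4 L.
W = PΔV = 412×(35.4−6.86) kPa·L = 11800 J.

11800 J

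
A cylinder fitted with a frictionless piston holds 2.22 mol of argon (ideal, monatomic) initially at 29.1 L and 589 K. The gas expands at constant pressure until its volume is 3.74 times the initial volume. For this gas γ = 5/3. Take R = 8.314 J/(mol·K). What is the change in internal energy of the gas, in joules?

44700 J

P₁ = nRT₁/V₁ = 2.22×8.314×589/29.1 = 374 kPa.
Isobaric: P stays 374 kPa; V/T = const ⇒ T₂ = 2200 K, V₂ = 109 L.
For an ideal gas ΔU = nCvΔT with Cv = (3/2)R = 12.5 J/(mol·K).
ΔU = 2.22×12.5×(2200−589) = 44700 J.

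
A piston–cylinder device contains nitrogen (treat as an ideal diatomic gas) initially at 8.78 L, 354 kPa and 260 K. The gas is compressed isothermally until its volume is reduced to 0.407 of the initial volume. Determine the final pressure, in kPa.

870 kPa

Isothermal: T stays 260 K; PV = const ⇒ V₂ = 3.57 L, P₂ = 870 kPa.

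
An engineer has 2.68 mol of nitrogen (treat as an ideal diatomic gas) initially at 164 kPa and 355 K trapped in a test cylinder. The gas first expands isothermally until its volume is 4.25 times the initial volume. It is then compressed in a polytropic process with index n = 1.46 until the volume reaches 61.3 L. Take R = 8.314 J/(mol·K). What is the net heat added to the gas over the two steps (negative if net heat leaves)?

13400 J

V₁ = nRT₁/P₁ = 2.68×8.314×355/164 = 48.2 L.
Step 1 — Isothermal: T stays 355 K; PV = const ⇒ V₂ = 205 L, P₂ = 38.6 kPa.
ΔU = 0 (ideal gas, T constant).
W = nRT ln(V₂/V₁) = 2.68×8.314×355×ln(4.25) = 11400 J.
Q = ΔU + W = 11400 J.
State after step 1: P = 38.6 kPa, V = 205 L, T = 355 K.
Step 2 — Polytropic n=1.46: T₂ = T₁(V₁/V₂)^(n−1) = 355×(3.34)^0.46 = 619 K; P₂ = P₁(V₁/V₂)^n = 225 kPa.
W = (P₁V₁−P₂V₂)/(n−1) = (38.6×205−225×61.3)/0.46 = -12800 J.
ΔU = nCvΔT = 2.68×20.8×(619−355) = 14700 J.
Q = ΔU + W = 1920 J.
Net over both steps: W = -1320 J, Q = 13400 J, ΔU = 14700 J.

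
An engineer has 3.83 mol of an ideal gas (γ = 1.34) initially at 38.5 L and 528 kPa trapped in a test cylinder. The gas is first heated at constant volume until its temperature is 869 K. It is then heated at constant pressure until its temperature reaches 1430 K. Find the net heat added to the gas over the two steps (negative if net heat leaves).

92000 J

T₁ = P₁V₁/(nR) = 528×38.5/(3.83×8.314) = 638 K.
Step 1 — Isochoric: V stays 38.5 L; P/T = const ⇒ T₂ = 869 K, P₂ = 719 kPa.
W = 0 (no volume change).
ΔU = nCvΔT = 3.83×24.5×(869−638) = 21600 J.
Q = ΔU = 21600 J.
State after step 1: P = 719 kPa, V = 38.5 L, T = 869 K.
Step 2 — Isobaric: P stays 719 kPa; V/T = const ⇒ T₂ = 1430 K, V₂ = 63.4 L.
W = PΔV = 719×(63.4−38.5) kPa·L = 17900 J.
ΔU = nCvΔT = 3.83×24.5×(1430−869) = 52500 J.
Q = ΔU + W = nCpΔT = 70400 J.
Net over both steps: W = 17900 J, Q = 92000 J, ΔU = 74100 J.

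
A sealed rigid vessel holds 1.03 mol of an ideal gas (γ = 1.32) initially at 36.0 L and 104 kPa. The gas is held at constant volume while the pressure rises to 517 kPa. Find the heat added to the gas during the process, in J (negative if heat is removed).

T₁ = P₁V₁/(nR) = 104×36.0/(1.03×8.314) = 437 K.
Isochoric: V stays 36.0 L; P/T = const ⇒ T₂ = 2170 K, P₂ = 517 kPa.
W = 0 (no volume change).
ΔU = nCvΔT = 1.03×26.0×(2170−437) = 46500 J.
Q = ΔU = 46500 J.

46500 J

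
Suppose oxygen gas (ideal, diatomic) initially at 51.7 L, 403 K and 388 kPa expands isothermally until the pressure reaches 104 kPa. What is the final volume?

Isothermal: T stays 403 K; PV = const ⇒ V₂ = 193 L, P₂ = 104 kPa.

193 L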